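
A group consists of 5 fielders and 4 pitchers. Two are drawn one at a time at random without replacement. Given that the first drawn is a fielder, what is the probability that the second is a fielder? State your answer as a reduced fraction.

After removing one fielder, 8 remain: 4 fielders and 4 pitchers.
So the probability the next is a fielder is 4/8 = 1/2.

1/2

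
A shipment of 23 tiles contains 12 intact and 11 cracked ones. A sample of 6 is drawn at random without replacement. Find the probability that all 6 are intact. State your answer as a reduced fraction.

There are C(23,6) = 100947 possible selections.
Selections with all intact: C(12,6) = 924.
Probability = 924/100947 = 4/437.

4/437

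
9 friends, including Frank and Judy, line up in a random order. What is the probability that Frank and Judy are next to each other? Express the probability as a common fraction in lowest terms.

2/9

There are 9! = 362880 arrangements.
Treat Frank and Judy as a block: 8! arrangements of the blocks × 2 orders within the block = 2·40320 = 80640.
Probability = 80640/362880 = 2/9.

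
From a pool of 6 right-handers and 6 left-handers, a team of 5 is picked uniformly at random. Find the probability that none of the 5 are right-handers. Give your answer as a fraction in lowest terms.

1/132

There are C(12,5) = 792 possible selections.
Selections with no right-handers (all left-handers): C(6,5) = 6.
Probability = 6/792 = 1/132.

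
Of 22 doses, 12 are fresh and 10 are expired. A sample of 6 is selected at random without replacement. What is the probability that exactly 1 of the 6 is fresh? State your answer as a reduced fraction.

144/3553

The sample space is all 6-subsets of the 22: C(22,6) = 74613.
Selections with exactly 1 fresh: choose 1 of the 12 fresh and 5 of the 10 expired, C(12,1)·C(10,5) = 12·252 = 3024.
Probability = 3024/74613 = 144/3553.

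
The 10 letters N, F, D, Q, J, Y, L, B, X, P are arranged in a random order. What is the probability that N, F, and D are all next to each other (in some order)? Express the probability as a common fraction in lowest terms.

There are 10! = 3628800 arrangements.
Treat the three as one block: 8! placements × 3! orders within the block = 40320·6 = 241920.
Probability = 241920/3628800 = 1/15.

1/15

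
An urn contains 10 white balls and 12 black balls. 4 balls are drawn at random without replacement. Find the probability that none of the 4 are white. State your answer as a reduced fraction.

There are C(22,4) = 7315 possible selections.
Selections with no white (all black): C(12,4) = 495.
Probability = 495/7315 = 9/133.

9/133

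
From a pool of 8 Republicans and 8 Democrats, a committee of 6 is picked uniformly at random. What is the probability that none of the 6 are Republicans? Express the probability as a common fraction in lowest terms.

There are C(16,6) = 8008 possible selections.
Selections with no Republicans (all Democrats): C(8,6) = 28.
Probability = 28/8008 = 1/286.

1/286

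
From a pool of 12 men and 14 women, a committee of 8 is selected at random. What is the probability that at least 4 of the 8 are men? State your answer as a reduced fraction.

246/437

Total selections: C(26,8) = 1562275.
Count the complement (fewer than 4 men): C(12,0)·C(14,8) + C(12,1)·C(14,7) + C(12,2)·C(14,6) + C(12,3)·C(14,5) = 3003 + 41184 + 198198 + 440440 = 682825.
Probability = 1 − 682825/1562275 = 879450/1562275 = 246/437.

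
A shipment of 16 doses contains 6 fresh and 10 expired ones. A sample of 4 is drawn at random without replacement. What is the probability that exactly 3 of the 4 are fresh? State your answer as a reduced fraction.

The sample space is all 4-subsets of the 16: C(16,4) = 1820.
Selections with exactly 3 fresh: choose 3 of the 6 fresh and 1 of the 10 expired, C(6,3)·C(10,1) = 20·10 = 200.
Probability = 200/1820 = 10/91.

10/91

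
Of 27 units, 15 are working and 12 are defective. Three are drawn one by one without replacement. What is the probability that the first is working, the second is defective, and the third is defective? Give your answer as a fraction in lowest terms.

Multiply the conditional probabilities at each draw: 15/27 · 12/26 · 11/25 = 1980/17550 = 22/195.

22/195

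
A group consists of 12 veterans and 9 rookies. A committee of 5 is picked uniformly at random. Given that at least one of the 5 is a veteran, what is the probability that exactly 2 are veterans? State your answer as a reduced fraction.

Work in counts. Selections with at least one veteran: C(21,5) − C(9,5) = 20349 − 126 = 20223.
Of those, selections where exactly 2 are veterans: C(12,2)·C(9,3) = 66·84 = 5544.
Conditional probability = 5544/20223 = 88/321.

88/321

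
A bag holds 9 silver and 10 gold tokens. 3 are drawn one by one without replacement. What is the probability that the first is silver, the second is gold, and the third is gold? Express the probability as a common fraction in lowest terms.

Multiply the conditional probabilities at each draw: 9/19 · 10/18 · 9/17 = 810/5814 = 45/323.

45/323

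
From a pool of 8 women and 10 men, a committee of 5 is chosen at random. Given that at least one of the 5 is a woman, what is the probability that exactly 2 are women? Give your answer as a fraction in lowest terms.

40/99

Work in counts. Selections with at least one woman: C(18,5) − C(10,5) = 8568 − 252 = 8316.
Of those, selections where exactly 2 are women: C(8,2)·C(10,3) = 28·120 = 3360.
Conditional probability = 3360/8316 = 40/99.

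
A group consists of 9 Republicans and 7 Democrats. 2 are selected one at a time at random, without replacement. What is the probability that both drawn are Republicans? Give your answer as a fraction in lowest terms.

3/10

Multiply the conditional probabilities at each draw: 9/16 · 8/15 = 72/240 = 3/10.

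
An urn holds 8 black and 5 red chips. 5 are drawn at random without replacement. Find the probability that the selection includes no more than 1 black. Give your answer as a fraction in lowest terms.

41/1287

Total selections: C(13,5) = 1287.
Favorable selections (no more than 1 black): C(8,0)·C(5,5) + C(8,1)·C(5,4) = 1 + 40 = 41.
Probability = 41/1287.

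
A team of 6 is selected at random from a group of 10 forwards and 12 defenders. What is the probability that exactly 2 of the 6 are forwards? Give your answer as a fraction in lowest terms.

675/2261

There are C(22,6) = 74613 ways to choose 6 from 22.
Selections with exactly 2 forwards: choose 2 of the 10 forwards and 4 of the 12 defenders, C(10,2)·C(12,4) = 45·495 = 22275.
Probability = 22275/74613 = 675/2261.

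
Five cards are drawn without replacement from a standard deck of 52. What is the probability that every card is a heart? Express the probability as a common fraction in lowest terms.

33/66640

There are C(52,5) = 2598960 possible 5-card hands.
Hands that are all hearts: C(13,5) = 1287.
Probability = 1287/2598960 = 33/66640.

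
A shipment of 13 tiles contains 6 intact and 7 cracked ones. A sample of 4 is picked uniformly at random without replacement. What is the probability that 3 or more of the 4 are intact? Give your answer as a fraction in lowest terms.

31/143

Total selections: C(13,4) = 715.
Favorable selections (3 or more intact): C(6,3)·C(7,1) + C(6,4)·C(7,0) = 140 + 15 = 155.
Probability = 155/715 = 31/143.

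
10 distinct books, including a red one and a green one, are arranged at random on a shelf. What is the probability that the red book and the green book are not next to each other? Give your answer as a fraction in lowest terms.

There are 10! = 3628800 arrangements.
Arrangements with the red book and the green book adjacent: 2·9! = 725760.
So not adjacent: 3628800 − 725760 = 2903040, probability 2903040/3628800 = 4/5.

4/5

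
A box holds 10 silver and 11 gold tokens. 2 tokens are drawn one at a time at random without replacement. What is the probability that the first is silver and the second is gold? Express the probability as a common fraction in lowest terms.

11/42

Multiply the conditional probabilities at each draw: 10/21 · 11/20 = 110/420 = 11/42.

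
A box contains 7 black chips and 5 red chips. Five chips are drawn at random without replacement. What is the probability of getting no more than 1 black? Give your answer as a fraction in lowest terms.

1/22

Total selections: C(12,5) = 792.
Favorable selections (no more than 1 black): C(7,0)·C(5,5) + C(7,1)·C(5,4) = 1 + 35 = 36.
Probability = 36/792 = 1/22.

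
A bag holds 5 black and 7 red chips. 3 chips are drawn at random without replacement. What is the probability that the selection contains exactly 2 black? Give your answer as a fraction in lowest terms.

7/22

There are C(12,3) = 220 ways to choose 3 from 12.
Selections with exactly 2 black: choose 2 of the 5 black and 1 of the 7 red, C(5,2)·C(7,1) = 10·7 = 70.
Probability = 70/220 = 7/22.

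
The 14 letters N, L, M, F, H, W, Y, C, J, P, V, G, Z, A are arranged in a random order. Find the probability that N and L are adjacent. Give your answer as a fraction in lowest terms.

There are 14! = 87178291200 arrangements.
Treat N and L as a block: 13! arrangements of the blocks × 2 orders within the block = 2·6227020800 = 12454041600.
Probability = 12454041600/87178291200 = 1/7.

1/7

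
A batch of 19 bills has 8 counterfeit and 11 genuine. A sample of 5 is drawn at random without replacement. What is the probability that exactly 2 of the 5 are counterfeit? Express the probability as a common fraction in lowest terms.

385/969

Total number of selections: C(19,5) = 11628.
Selections with exactly 2 counterfeit: choose 2 of the 8 counterfeit and 3 of the 11 genuine, C(8,2)·C(11,3) = 28·165 = 4620.
Probability = 4620/11628 = 385/969.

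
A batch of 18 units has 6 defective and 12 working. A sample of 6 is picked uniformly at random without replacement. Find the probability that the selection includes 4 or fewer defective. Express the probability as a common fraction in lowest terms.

There are C(18,6) = 18564 ways to choose the 6.
Count the complement (more than 4 defective): C(6,5)·C(12,1) + C(6,6)·C(12,0) = 72 + 1 = 73.
Probability = 1 − 73/18564 = 18491/18564.

18491/18564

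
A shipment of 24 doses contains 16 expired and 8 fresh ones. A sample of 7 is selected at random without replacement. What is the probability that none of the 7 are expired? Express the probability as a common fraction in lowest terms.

1/43263

There are C(24,7) = 346104 possible selections.
Selections with no expired (all fresh): C(8,7) = 8.
Probability = 8/346104 = 1/43263.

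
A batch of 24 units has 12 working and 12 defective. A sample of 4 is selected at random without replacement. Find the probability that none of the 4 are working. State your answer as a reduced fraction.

15/322

There are C(24,4) = 10626 possible selections.
Selections with no working (all defective): C(12,4) = 495.
Probability = 495/10626 = 15/322.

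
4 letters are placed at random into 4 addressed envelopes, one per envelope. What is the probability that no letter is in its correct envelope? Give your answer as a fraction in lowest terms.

3/8

There are 4! = 24 assignments.
By inclusion-exclusion, assignments with no fixed points: C(4,0)·4! − C(4,1)·3! + C(4,2)·2! − C(4,3)·1! + C(4,4)·0! = 9.
Probability = 9/24 = 3/8.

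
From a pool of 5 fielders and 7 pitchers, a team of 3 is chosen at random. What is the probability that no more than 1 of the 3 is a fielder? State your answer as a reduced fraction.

There are C(12,3) = 220 ways to choose the 3.
Favorable selections (no more than 1 fielder): C(5,0)·C(7,3) + C(5,1)·C(7,2) = 35 + 105 = 140.
Probability = 140/220 = 7/11.

7/11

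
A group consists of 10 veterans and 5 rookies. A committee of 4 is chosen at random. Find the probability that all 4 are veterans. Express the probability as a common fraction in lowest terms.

There are C(15,4) = 1365 possible selections.
Selections with all veterans: C(10,4) = 210.
Probability = 210/1365 = 2/13.

2/13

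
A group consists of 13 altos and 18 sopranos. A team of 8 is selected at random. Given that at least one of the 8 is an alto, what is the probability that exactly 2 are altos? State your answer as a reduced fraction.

Work in counts. Selections with at least one alto: C(31,8) − C(18,8) = 7888725 − 43758 = 7844967.
Of those, selections where exactly 2 are altos: C(13,2)·C(18,6) = 78·18564 = 1447992.
Conditional probability = 1447992/7844967 = 12376/67051.

12376/67051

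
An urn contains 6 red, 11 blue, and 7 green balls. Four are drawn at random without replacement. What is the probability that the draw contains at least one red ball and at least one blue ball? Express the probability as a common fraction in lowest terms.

313/483

There are C(24,4) = 10626 possible draws.
By inclusion-exclusion on the complements, draws missing all red or all blue: C(18,4) + C(13,4) − C(7,4) = 3060 + 715 − 35 = 3740.
So draws with at least one of each: 10626 − 3740 = 6886, probability 6886/10626 = 313/483.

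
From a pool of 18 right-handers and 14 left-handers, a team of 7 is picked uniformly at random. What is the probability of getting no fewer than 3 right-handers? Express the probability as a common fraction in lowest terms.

Total selections: C(32,7) = 3365856.
Count the complement (fewer than 3 right-handers): C(18,0)·C(14,7) + C(18,1)·C(14,6) + C(18,2)·C(14,5) = 3432 + 54054 + 306306 = 363792.
Probability = 1 − 363792/3365856 = 3002064/3365856 = 4811/5394.

4811/5394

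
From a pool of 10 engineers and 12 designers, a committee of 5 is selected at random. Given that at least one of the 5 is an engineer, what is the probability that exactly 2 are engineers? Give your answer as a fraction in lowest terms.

Work in counts. Selections with at least one engineer: C(22,5) − C(12,5) = 26334 − 792 = 25542.
Of those, selections where exactly 2 are engineers: C(10,2)·C(12,3) = 45·220 = 9900.
Conditional probability = 9900/25542 = 50/129.

50/129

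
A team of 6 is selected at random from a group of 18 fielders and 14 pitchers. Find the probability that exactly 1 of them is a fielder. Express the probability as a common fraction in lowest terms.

There are C(32,6) = 906192 ways to choose 6 from 32.
Selections with exactly 1 fielder: choose 1 of the 18 fielders and 5 of the 14 pitchers, C(18,1)·C(14,5) = 18·2002 = 36036.
Probability = 36036/906192 = 143/3596.

143/3596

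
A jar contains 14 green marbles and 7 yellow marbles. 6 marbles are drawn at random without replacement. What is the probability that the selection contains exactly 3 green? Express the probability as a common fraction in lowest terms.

Total number of selections: C(21,6) = 54264.
Selections with exactly 3 green: choose 3 of the 14 green and 3 of the 7 yellow, C(14,3)·C(7,3) = 364·35 = 12740.
Probability = 12740/54264 = 455/1938.

455/1938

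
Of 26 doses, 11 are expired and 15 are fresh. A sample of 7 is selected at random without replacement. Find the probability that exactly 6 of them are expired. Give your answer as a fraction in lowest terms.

There are C(26,7) = 657800 ways to choose 7 from 26.
Selections with exactly 6 expired: choose 6 of the 11 expired and 1 of the 15 fresh, C(11,6)·C(15,1) = 462·15 = 6930.
Probability = 6930/657800 = 63/5980.

63/5980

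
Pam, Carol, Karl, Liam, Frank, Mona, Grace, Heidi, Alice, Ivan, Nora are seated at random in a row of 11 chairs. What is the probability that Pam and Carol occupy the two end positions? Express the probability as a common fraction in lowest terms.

1/55

There are 11! = 39916800 arrangements.
Place Pam and Carol at the ends in 2 ways, arrange the remaining 9 in 9! = 362880 ways: 2·362880 = 725760.
Probability = 725760/39916800 = 1/55.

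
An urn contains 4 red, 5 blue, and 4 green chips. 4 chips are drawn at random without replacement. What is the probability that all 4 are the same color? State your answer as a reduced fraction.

There are C(13,4) = 715 ways to draw 4 chips.
All same color: C(4,4) + C(5,4) + C(4,4) = 1 + 5 + 1 = 7.
Probability = 7/715.

7/715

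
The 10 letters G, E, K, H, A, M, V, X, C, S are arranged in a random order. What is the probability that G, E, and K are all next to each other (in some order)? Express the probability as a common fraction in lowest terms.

There are 10! = 3628800 arrangements.
Treat the three as one block: 8! placements × 3! orders within the block = 40320·6 = 241920.
Probability = 241920/3628800 = 1/15.

1/15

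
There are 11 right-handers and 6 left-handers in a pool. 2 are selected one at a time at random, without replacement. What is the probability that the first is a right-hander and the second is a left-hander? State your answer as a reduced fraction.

33/136

Multiply the conditional probabilities at each draw: 11/17 · 6/16 = 66/272 = 33/136.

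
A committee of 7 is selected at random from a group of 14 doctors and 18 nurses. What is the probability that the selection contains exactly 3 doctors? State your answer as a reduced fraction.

There are C(32,7) = 3365856 ways to choose 7 from 32.
Selections with exactly 3 doctors: choose 3 of the 14 doctors and 4 of the 18 nurses, C(14,3)·C(18,4) = 364·3060 = 1113840.
Probability = 1113840/3365856 = 595/1798.

595/1798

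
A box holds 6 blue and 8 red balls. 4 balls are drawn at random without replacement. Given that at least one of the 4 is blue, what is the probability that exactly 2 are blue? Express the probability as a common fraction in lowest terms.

60/133

Work in counts. Selections with at least one blue: C(14,4) − C(8,4) = 1001 − 70 = 931.
Of those, selections where exactly 2 are blue: C(6,2)·C(8,2) = 15·28 = 420.
Conditional probability = 420/931 = 60/133.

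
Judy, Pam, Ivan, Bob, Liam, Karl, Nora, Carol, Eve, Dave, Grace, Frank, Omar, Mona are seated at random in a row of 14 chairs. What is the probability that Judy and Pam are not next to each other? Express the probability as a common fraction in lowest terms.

6/7

There are 14! = 87178291200 arrangements.
Arrangements with Judy and Pam adjacent: 2·13! = 12454041600.
So not adjacent: 87178291200 − 12454041600 = 74724249600, probability 74724249600/87178291200 = 6/7.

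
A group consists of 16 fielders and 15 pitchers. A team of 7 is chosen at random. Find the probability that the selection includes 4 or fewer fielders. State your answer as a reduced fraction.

6275/8091

There are C(31,7) = 2629575 ways to choose the 7.
Favorable selections (4 or fewer fielders): C(16,0)·C(15,7) + C(16,1)·C(15,6) + C(16,2)·C(15,5) + C(16,3)·C(15,4) + C(16,4)·C(15,3) = 6435 + 80080 + 360360 + 764400 + 828100 = 2039375.
Probability = 2039375/2629575 = 6275/8091.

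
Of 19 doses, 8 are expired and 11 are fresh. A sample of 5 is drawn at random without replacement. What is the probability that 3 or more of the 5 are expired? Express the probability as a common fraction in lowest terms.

217/646

Total selections: C(19,5) = 11628.
Favorable selections (3 or more expired): C(8,3)·C(11,2) + C(8,4)·C(11,1) + C(8,5)·C(11,0) = 3080 + 770 + 56 = 3906.
Probability = 3906/11628 = 217/646.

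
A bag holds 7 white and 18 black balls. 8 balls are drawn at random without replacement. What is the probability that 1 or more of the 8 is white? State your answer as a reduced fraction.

10483/10925

Total selections: C(25,8) = 1081575.
The complement is all 8 are black: C(18,8) = 43758.
Probability = 1 − 43758/1081575 = 1037817/1081575 = 10483/10925.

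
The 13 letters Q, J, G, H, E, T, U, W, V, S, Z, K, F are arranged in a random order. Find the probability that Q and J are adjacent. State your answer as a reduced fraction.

2/13

There are 13! = 6227020800 arrangements.
Treat Q and J as a block: 12! arrangements of the blocks × 2 orders within the block = 2·479001600 = 958003200.
Probability = 958003200/6227020800 = 2/13.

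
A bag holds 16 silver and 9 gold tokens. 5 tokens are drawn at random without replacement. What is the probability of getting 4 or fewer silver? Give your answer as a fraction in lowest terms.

1161/1265

There are C(25,5) = 53130 ways to choose the 5.
Favorable selections (4 or fewer silver): C(16,0)·C(9,5) + C(16,1)·C(9,4) + C(16,2)·C(9,3) + C(16,3)·C(9,2) + C(16,4)·C(9,1) = 126 + 2016 + 10080 + 20160 + 16380 = 48762.
Probability = 48762/53130 = 1161/1265.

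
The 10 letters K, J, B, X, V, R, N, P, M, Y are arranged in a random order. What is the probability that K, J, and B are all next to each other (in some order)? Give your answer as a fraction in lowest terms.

There are 10! = 3628800 arrangements.
Treat the three as one block: 8! placements × 3! orders within the block = 40320·6 = 241920.
Probability = 241920/3628800 = 1/15.

1/15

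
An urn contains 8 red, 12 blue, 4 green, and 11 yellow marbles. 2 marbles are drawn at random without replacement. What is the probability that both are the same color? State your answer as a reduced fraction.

There are C(35,2) = 595 ways to draw 2 marbles.
All same color: C(8,2) + C(12,2) + C(4,2) + C(11,2) = 28 + 66 + 6 + 55 = 155.
Probability = 155/595 = 31/119.

31/119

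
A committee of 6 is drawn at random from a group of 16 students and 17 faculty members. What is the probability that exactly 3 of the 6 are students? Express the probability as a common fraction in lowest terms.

The sample space is all 6-subsets of the 33: C(33,6) = 1107568.
Selections with exactly 3 students: choose 3 of the 16 students and 3 of the 17 faculty members, C(16,3)·C(17,3) = 560·680 = 380800.
Probability = 380800/1107568 = 3400/9889.

3400/9889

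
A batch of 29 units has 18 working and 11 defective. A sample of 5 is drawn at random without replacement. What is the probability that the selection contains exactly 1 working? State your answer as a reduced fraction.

132/2639

The sample space is all 5-subsets of the 29: C(29,5) = 118755.
Selections with exactly 1 working: choose 1 of the 18 working and 4 of the 11 defective, C(18,1)·C(11,4) = 18·330 = 5940.
Probability = 5940/118755 = 132/2639.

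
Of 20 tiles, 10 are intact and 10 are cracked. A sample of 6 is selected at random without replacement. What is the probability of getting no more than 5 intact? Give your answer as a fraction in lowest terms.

1285/1292

Total selections: C(20,6) = 38760.
The complement is exactly 6 intact: C(10,6)·C(10,0) = 210.
Probability = 1 − 210/38760 = 38550/38760 = 1285/1292.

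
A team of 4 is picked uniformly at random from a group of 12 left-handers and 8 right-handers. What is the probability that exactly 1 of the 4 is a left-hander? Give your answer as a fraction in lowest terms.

Total number of selections: C(20,4) = 4845.
Selections with exactly 1 left-hander: choose 1 of the 12 left-handers and 3 of the 8 right-handers, C(12,1)·C(8,3) = 12·56 = 672.
Probability = 672/4845 = 224/1615.

224/1615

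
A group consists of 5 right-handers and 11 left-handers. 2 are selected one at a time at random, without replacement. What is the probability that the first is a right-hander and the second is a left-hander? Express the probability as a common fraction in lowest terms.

Multiply the conditional probabilities at each draw: 5/16 · 11/15 = 55/240 = 11/48.

11/48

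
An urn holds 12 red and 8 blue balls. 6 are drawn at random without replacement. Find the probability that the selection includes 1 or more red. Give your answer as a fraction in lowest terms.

9683/9690

Total selections: C(20,6) = 38760.
Favorable selections (1 or more red): C(12,1)·C(8,5) + C(12,2)·C(8,4) + C(12,3)·C(8,3) + C(12,4)·C(8,2) + C(12,5)·C(8,1) + C(12,6)·C(8,0) = 672 + 4620 + 12320 + 13860 + 6336 + 924 = 38732.
Probability = 38732/38760 = 9683/9690.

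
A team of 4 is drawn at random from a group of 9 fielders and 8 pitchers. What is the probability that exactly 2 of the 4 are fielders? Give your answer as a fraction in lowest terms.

36/85

Total number of selections: C(17,4) = 2380.
Selections with exactly 2 fielders: choose 2 of the 9 fielders and 2 of the 8 pitchers, C(9,2)·C(8,2) = 36·28 = 1008.
Probability = 1008/2380 = 36/85.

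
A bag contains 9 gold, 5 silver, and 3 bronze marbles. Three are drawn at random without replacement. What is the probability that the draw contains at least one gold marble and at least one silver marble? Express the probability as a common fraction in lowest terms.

81/136

There are C(17,3) = 680 possible draws.
By inclusion-exclusion on the complements, draws missing all gold or all silver: C(8,3) + C(12,3) − C(3,3) = 56 + 220 − 1 = 275.
So draws with at least one of each: 680 − 275 = 405, probability 405/680 = 81/136.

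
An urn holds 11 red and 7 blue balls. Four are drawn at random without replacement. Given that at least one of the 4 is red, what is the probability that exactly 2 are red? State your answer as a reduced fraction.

21/55

Work in counts. Selections with at least one red: C(18,4) − C(7,4) = 3060 − 35 = 3025.
Of those, selections where exactly 2 are red: C(11,2)·C(7,2) = 55·21 = 1155.
Conditional probability = 1155/3025 = 21/55.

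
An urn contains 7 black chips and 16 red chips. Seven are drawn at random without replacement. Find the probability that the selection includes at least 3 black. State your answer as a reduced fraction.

Total selections: C(23,7) = 245157.
Count the complement (fewer than 3 black): C(7,0)·C(16,7) + C(7,1)·C(16,6) + C(7,2)·C(16,5) = 11440 + 56056 + 91728 = 159224.
Probability = 1 − 159224/245157 = 85933/245157.

85933/245157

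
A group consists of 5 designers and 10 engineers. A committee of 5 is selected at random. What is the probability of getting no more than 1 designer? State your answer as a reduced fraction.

62/143

Total selections: C(15,5) = 3003.
Favorable selections (no more than 1 designer): C(5,0)·C(10,5) + C(5,1)·C(10,4) = 252 + 1050 = 1302.
Probability = 1302/3003 = 62/143.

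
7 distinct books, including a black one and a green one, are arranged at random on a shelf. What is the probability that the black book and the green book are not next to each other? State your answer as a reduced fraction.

5/7

There are 7! = 5040 arrangements.
Arrangements with the black book and the green book adjacent: 2·6! = 1440.
So not adjacent: 5040 − 1440 = 3600, probability 3600/5040 = 5/7.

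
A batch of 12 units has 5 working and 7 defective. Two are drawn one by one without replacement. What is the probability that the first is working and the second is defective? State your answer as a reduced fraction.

35/132

Multiply the conditional probabilities at each draw: 5/12 · 7/11 = 35/132.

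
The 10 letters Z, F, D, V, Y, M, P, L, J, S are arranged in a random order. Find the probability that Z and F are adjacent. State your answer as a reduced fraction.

There are 10! = 3628800 arrangements.
Treat Z and F as a block: 9! arrangements of the blocks × 2 orders within the block = 2·362880 = 725760.
Probability = 725760/3628800 = 1/5.

1/5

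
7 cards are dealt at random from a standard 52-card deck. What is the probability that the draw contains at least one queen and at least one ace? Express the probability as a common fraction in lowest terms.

3105873/16723070

There are C(52,7) = 133784560 possible draws.
By inclusion-exclusion on the complements, draws missing all queens or all aces: C(48,7) + C(48,7) − C(44,7) = 73629072 + 73629072 − 38320568 = 108937576.
So draws with at least one of each: 133784560 − 108937576 = 24846984, probability 24846984/133784560 = 3105873/16723070.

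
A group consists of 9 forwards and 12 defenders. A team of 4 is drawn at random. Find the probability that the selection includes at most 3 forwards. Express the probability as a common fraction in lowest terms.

93/95

Total selections: C(21,4) = 5985.
The complement is exactly 4 forwards: C(9,4)·C(12,0) = 126.
Probability = 1 − 126/5985 = 5859/5985 = 93/95.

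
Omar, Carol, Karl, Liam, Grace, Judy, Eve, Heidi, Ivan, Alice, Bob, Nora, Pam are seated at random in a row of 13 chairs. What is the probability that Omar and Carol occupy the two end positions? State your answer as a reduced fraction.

There are 13! = 6227020800 arrangements.
Place Omar and Carol at the ends in 2 ways, arrange the remaining 11 in 11! = 39916800 ways: 2·39916800 = 79833600.
Probability = 79833600/6227020800 = 1/78.

1/78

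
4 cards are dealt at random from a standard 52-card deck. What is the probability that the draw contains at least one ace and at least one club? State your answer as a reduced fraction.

There are C(52,4) = 270725 possible draws.
By inclusion-exclusion on the complements, draws missing all aces or all clubs: C(48,4) + C(39,4) − C(36,4) = 194580 + 82251 − 58905 = 217926.
So draws with at least one of each: 270725 − 217926 = 52799, probability 52799/270725.

52799/270725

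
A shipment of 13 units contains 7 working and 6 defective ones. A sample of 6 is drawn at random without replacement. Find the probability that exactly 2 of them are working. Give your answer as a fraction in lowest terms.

The sample space is all 6-subsets of the 13: C(13,6) = 1716.
Selections with exactly 2 working: choose 2 of the 7 working and 4 of the 6 defective, C(7,2)·C(6,4) = 21·15 = 315.
Probability = 315/1716 = 105/572.

105/572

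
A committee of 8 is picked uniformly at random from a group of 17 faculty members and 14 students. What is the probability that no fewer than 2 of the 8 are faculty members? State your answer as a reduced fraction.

200702/202275

There are C(31,8) = 7888725 ways to choose the 8.
Count the complement (fewer than 2 faculty members): C(17,0)·C(14,8) + C(17,1)·C(14,7) = 3003 + 58344 = 61347.
Probability = 1 − 61347/7888725 = 7827378/7888725 = 200702/202275.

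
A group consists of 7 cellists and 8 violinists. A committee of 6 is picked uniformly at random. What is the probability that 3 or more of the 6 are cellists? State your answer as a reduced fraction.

Total selections: C(15,6) = 5005.
Favorable selections (3 or more cellists): C(7,3)·C(8,3) + C(7,4)·C(8,2) + C(7,5)·C(8,1) + C(7,6)·C(8,0) = 1960 + 980 + 168 + 7 = 3115.
Probability = 3115/5005 = 89/143.

89/143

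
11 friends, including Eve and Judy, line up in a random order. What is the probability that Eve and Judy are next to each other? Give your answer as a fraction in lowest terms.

2/11

There are 11! = 39916800 arrangements.
Treat Eve and Judy as a block: 10! arrangements of the blocks × 2 orders within the block = 2·3628800 = 7257600.
Probability = 7257600/39916800 = 2/11.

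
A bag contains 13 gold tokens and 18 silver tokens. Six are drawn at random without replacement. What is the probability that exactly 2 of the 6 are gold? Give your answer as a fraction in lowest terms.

There are C(31,6) = 736281 ways to choose 6 from 31.
Selections with exactly 2 gold: choose 2 of the 13 gold and 4 of the 18 silver, C(13,2)·C(18,4) = 78·3060 = 238680.
Probability = 238680/736281 = 2040/6293.

2040/6293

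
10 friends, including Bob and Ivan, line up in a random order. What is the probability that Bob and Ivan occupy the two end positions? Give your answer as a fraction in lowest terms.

1/45

There are 10! = 3628800 arrangements.
Place Bob and Ivan at the ends in 2 ways, arrange the remaining 8 in 8! = 40320 ways: 2·40320 = 80640.
Probability = 80640/3628800 = 1/45.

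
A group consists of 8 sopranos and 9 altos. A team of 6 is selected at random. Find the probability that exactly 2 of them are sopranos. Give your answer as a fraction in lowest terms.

63/221

There are C(17,6) = 12376 ways to choose 6 from 17.
Selections with exactly 2 sopranos: choose 2 of the 8 sopranos and 4 of the 9 altos, C(8,2)·C(9,4) = 28·126 = 3528.
Probability = 3528/12376 = 63/221.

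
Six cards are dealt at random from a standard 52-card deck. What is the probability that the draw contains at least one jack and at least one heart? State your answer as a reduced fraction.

There are C(52,6) = 20358520 possible draws.
By inclusion-exclusion on the complements, draws missing all jacks or all hearts: C(48,6) + C(39,6) − C(36,6) = 12271512 + 3262623 − 1947792 = 13586343.
So draws with at least one of each: 20358520 − 13586343 = 6772177, probability 6772177/20358520.

6772177/20358520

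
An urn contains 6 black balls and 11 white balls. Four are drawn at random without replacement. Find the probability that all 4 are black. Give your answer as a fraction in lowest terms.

There are C(17,4) = 2380 possible selections.
Selections with all black: C(6,4) = 15.
Probability = 15/2380 = 3/476.

3/476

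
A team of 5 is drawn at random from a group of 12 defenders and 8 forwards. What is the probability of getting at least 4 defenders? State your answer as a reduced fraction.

99/323

Total selections: C(20,5) = 15504.
Favorable selections (at least 4 defenders): C(12,4)·C(8,1) + C(12,5)·C(8,0) = 3960 + 792 = 4752.
Probability = 4752/15504 = 99/323.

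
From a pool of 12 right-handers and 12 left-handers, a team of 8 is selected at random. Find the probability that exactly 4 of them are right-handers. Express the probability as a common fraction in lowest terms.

Total number of selections: C(24,8) = 735471.
Selections with exactly 4 right-handers: choose 4 of the 12 right-handers and 4 of the 12 left-handers, C(12,4)·C(12,4) = 495·495 = 245025.
Probability = 245025/735471 = 2475/7429.

2475/7429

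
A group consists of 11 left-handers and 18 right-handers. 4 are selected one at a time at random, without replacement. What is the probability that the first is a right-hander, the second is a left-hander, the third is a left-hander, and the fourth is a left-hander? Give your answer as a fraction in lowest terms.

Multiply the conditional probabilities at each draw: 18/29 · 11/28 · 10/27 · 9/26 = 17820/570024 = 165/5278.

165/5278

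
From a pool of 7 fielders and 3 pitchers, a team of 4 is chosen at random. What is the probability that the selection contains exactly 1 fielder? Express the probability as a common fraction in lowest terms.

1/30

Total number of selections: C(10,4) = 210.
Selections with exactly 1 fielder: choose 1 of the 7 fielders and 3 of the 3 pitchers, C(7,1)·C(3,3) = 7·1 = 7.
Probability = 7/210 = 1/30.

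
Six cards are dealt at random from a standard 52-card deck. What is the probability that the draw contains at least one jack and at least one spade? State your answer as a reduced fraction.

6772177/20358520

There are C(52,6) = 20358520 possible draws.
By inclusion-exclusion on the complements, draws missing all jacks or all spades: C(48,6) + C(39,6) − C(36,6) = 12271512 + 3262623 − 1947792 = 13586343.
So draws with at least one of each: 20358520 − 13586343 = 6772177, probability 6772177/20358520.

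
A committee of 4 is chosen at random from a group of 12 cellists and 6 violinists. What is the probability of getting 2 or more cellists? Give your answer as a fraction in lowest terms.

Total selections: C(18,4) = 3060.
Count the complement (fewer than 2 cellists): C(12,0)·C(6,4) + C(12,1)·C(6,3) = 15 + 240 = 255.
Probability = 1 − 255/3060 = 2805/3060 = 11/12.

11/12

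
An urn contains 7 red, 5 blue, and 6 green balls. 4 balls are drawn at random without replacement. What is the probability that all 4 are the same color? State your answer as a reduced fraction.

11/612

There are C(18,4) = 3060 ways to draw 4 balls.
All same color: C(7,4) + C(5,4) + C(6,4) = 35 + 5 + 15 = 55.
Probability = 55/3060 = 11/612.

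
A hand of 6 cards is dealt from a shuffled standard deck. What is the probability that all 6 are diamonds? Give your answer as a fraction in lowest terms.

33/391510

There are C(52,6) = 20358520 possible 6-card hands.
Hands that are all diamonds: C(13,6) = 1716.
Probability = 1716/20358520 = 33/391510.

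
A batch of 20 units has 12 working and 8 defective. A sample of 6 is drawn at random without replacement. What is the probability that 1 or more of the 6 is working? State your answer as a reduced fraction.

There are C(20,6) = 38760 ways to choose the 6.
The complement is all 6 are defective: C(8,6) = 28.
Probability = 1 − 28/38760 = 38732/38760 = 9683/9690.

9683/9690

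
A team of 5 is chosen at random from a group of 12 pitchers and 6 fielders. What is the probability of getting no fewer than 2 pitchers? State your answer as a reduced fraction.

Total selections: C(18,5) = 8568.
Favorable selections (no fewer than 2 pitchers): C(12,2)·C(6,3) + C(12,3)·C(6,2) + C(12,4)·C(6,1) + C(12,5)·C(6,0) = 1320 + 3300 + 2970 + 792 = 8382.
Probability = 8382/8568 = 1397/1428.

1397/1428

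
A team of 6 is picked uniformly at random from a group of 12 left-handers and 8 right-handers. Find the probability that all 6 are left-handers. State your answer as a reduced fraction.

There are C(20,6) = 38760 possible selections.
Selections with all left-handers: C(12,6) = 924.
Probability = 924/38760 = 77/3230.

77/3230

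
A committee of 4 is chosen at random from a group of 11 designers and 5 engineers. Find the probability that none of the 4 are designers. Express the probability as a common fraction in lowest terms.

1/364

There are C(16,4) = 1820 possible selections.
Selections with no designers (all engineers): C(5,4) = 5.
Probability = 5/1820 = 1/364.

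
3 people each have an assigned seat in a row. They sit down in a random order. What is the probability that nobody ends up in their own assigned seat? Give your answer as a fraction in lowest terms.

There are 3! = 6 seatings.
By inclusion-exclusion, seatings with no fixed points: C(3,0)·3! − C(3,1)·2! + C(3,2)·1! − C(3,3)·0! = 2.
Probability = 2/6 = 1/3.

1/3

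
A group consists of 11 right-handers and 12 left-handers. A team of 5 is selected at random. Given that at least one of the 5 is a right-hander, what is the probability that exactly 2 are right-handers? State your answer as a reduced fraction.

Work in counts. Selections with at least one right-hander: C(23,5) − C(12,5) = 33649 − 792 = 32857.
Of those, selections where exactly 2 are right-handers: C(11,2)·C(12,3) = 55·220 = 12100.
Conditional probability = 12100/32857 = 1100/2987.

1100/2987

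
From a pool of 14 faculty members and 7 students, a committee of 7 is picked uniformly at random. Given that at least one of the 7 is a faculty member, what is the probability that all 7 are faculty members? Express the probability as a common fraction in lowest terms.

3432/116279

Work in counts. Selections with at least one faculty member: C(21,7) − C(7,7) = 116280 − 1 = 116279.
Of those, selections where all 7 are faculty members: C(14,7) = 3432.
Conditional probability = 3432/116279.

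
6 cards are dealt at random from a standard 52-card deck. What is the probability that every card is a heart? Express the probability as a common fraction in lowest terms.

33/391510

There are C(52,6) = 20358520 possible 6-card hands.
Hands that are all hearts: C(13,6) = 1716.
Probability = 1716/20358520 = 33/391510.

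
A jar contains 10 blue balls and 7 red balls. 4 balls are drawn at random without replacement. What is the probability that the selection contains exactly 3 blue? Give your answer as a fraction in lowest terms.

Total number of selections: C(17,4) = 2380.
Selections with exactly 3 blue: choose 3 of the 10 blue and 1 of the 7 red, C(10,3)·C(7,1) = 120·7 = 840.
Probability = 840/2380 = 6/17.

6/17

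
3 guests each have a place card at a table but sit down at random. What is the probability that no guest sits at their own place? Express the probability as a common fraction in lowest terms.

There are 3! = 6 seatings.
By inclusion-exclusion, seatings with no fixed points: C(3,0)·3! − C(3,1)·2! + C(3,2)·1! − C(3,3)·0! = 2.
Probability = 2/6 = 1/3.

1/3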